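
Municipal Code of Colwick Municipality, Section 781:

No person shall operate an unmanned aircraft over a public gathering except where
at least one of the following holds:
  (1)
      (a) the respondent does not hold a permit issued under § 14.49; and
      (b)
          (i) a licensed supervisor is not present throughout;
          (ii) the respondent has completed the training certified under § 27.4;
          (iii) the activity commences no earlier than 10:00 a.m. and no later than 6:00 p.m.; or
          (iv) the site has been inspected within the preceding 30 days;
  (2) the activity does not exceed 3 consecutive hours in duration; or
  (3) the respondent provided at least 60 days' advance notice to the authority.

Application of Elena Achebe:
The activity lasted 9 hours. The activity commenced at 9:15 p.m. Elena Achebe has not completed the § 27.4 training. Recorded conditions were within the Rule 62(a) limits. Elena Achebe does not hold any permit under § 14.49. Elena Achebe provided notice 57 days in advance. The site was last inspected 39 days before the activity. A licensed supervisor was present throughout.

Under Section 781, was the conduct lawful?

(a) not (holds permit) — holds.
(i) not (supervisor present) — fails.
(ii) training certified — fails.
(iii) start within hours — fails.
(iv) site inspected — not met.
(b): F OR F OR F OR F → false.
(1) = T AND F = false.
(2) ≤ 3 hrs duration — not satisfied.
(3) ≥60 days' notice — not met.
Overall = F OR F OR F = false.

No — unlawful.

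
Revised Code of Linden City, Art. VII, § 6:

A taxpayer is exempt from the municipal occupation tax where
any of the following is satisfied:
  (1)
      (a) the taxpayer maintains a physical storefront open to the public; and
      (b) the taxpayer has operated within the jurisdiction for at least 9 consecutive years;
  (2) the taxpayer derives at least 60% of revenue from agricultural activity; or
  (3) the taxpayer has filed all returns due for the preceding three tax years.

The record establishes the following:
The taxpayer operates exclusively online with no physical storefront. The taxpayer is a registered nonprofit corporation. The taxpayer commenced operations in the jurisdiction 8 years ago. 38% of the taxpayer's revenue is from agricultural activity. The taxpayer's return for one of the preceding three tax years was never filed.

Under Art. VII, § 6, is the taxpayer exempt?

No — not exempt.

(a) has storefront — not met.
(b) ≥ 9 yrs in jurisdiction — not met.
(1) = F AND F = false.
(2) ≥60% agricultural — fails.
(3) returns current — not met.
Overall: F OR F OR F → false.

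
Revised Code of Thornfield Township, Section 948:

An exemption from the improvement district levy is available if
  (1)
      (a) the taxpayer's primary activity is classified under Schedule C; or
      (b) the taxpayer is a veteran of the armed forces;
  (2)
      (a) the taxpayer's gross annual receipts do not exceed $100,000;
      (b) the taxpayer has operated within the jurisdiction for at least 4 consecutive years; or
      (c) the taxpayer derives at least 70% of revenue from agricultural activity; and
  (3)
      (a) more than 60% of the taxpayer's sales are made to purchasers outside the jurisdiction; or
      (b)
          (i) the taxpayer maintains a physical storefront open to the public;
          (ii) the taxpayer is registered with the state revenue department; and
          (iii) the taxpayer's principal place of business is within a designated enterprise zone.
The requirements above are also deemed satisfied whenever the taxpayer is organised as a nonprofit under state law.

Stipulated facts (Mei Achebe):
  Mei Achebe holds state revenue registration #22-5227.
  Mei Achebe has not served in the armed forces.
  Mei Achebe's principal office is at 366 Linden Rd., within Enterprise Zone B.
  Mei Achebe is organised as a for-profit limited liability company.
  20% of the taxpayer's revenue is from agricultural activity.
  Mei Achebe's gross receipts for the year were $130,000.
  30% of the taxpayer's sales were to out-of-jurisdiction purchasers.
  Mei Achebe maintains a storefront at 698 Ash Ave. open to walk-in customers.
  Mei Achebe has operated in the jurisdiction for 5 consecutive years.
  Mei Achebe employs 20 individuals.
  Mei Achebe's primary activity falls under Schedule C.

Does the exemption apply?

(a) Schedule C activity — satisfied.
(b) veteran — not met.
So (1) is satisfied (T OR F).
(a) receipts ≤ $100,000 — not met.
(b) ≥ 4 yrs in jurisdiction — met.
(c) ≥70% agricultural — not satisfied.
(2): F OR T OR F → true.
(a) >60% out-of-jur. sales — not met.
(i) has storefront — met.
(ii) state-registered — met.
(iii) in enterprise zone — satisfied.
(b) = T AND T AND T = true.
(3): F OR T → true.
Overall = T AND T AND T = true.
Exception (nonprofit) — not satisfied.
Result: main true OR exception false → true.

Yes — exempt.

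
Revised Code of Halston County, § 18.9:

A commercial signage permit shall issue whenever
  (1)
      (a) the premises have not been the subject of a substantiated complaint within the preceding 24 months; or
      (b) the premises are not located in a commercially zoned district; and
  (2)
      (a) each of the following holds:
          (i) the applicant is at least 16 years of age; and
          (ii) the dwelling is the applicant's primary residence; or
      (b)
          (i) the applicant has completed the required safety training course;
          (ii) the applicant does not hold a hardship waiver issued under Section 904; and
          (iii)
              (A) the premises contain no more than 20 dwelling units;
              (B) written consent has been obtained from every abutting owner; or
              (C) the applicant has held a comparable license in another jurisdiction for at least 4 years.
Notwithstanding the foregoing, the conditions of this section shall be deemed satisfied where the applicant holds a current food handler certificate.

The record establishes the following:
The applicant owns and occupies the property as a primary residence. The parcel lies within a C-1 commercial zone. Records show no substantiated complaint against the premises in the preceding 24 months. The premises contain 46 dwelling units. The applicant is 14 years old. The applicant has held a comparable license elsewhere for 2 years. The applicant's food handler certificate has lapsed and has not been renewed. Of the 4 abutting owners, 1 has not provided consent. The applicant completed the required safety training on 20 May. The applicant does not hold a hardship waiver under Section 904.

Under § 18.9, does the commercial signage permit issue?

(a) no complaint in 24 mo. — met.
(b) not (commercially zoned) — not met.
So (1) is satisfied (T OR F).
(i) age ≥ 16 — fails.
(ii) primary residence — holds.
(a): F AND T → false.
(i) safety training — holds.
(ii) not (hardship waiver) — satisfied.
(A) ≤ 20 units — fails.
(B) all abutters consent — not satisfied.
(C) prior license ≥ 4 yr — not met.
So (iii) is not satisfied (F OR F OR F).
(b): T AND T AND F → false.
(2) = F OR F = false.
Overall = T AND F = false.
Exception (food handler cert.) — not satisfied.
Result: main false OR exception false → false.

No — denied.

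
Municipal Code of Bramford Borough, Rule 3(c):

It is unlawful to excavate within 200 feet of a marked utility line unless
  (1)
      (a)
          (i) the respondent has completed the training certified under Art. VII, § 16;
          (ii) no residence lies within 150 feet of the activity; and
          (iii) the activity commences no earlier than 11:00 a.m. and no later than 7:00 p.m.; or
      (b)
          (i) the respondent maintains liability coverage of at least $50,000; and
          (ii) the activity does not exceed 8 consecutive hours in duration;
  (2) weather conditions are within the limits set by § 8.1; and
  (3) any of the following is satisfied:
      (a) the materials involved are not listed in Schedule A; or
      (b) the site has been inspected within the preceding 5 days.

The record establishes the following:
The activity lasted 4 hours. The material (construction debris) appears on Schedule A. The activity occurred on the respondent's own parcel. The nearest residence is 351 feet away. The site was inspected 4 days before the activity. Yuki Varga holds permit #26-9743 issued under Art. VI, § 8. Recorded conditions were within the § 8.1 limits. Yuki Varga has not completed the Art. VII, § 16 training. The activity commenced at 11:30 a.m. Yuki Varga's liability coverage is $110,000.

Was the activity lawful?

(i) training certified — not satisfied.
(ii) no residence in 150 ft — holds.
(iii) start within hours — satisfied.
(a): F AND T AND T → false.
(i) coverage ≥ $50,000 — met.
(ii) ≤ 8 hrs duration — met.
So (b) is satisfied (T AND T).
So (1) is satisfied (F OR T).
(2) weather ok — met.
(a) not (Schedule A material) — fails.
(b) site inspected — holds.
(3) = F OR T = true.
Overall = T AND T AND T = true.

Yes — lawful.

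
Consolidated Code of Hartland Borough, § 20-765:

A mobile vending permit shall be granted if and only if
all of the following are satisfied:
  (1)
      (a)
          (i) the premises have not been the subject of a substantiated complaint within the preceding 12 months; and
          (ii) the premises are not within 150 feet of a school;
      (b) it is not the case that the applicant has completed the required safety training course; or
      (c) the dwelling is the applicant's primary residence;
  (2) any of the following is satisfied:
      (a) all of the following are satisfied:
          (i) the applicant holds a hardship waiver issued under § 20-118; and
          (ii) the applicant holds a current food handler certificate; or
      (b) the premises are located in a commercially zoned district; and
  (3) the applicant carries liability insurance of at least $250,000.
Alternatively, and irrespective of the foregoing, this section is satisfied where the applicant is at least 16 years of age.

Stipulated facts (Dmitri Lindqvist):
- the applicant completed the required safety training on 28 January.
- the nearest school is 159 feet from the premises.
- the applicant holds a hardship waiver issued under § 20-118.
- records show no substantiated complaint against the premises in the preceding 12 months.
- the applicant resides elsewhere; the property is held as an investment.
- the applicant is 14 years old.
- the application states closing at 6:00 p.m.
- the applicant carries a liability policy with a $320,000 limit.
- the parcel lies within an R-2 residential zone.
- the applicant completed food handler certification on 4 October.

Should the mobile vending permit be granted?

Yes — granted.

(i) no complaint in 12 mo. — satisfied.
(ii) ≥150 ft from school — met.
(a) = T AND T = true.
(b) not (safety training) — fails.
(c) primary residence — fails.
(1) = T OR F OR F = true.
(i) hardship waiver — met.
(ii) food handler cert. — met.
So (a) is satisfied (T AND T).
(b) commercially zoned — not met.
So (2) is satisfied (T OR F).
(3) insurance ≥ $250,000 — met.
So Overall is satisfied (T AND T AND T).
Exception (age ≥ 16) — not satisfied.
Result: main true OR exception false → true.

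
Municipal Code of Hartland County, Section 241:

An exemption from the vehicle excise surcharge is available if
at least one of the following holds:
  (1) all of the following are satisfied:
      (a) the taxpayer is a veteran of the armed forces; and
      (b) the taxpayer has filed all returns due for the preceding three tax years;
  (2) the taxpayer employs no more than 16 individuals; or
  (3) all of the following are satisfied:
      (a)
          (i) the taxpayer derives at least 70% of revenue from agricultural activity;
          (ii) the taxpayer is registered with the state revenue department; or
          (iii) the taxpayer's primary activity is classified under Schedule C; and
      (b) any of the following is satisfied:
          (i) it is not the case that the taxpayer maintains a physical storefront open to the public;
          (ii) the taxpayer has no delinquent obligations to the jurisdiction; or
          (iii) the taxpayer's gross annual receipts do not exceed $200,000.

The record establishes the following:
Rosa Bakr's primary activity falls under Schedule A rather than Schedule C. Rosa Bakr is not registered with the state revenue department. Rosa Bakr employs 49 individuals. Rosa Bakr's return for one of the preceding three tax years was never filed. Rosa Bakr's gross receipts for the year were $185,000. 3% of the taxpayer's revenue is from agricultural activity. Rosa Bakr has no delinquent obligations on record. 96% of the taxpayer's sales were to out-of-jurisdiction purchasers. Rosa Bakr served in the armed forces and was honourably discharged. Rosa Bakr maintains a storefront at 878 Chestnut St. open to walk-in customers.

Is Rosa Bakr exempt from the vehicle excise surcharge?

No — not exempt.

(a) veteran — satisfied.
(b) returns current — not satisfied.
(1) = T AND F = false.
(2) ≤ 16 employees — not met.
(i) ≥70% agricultural — fails.
(ii) state-registered — not satisfied.
(iii) Schedule C activity — not satisfied.
(a): F OR F OR F → false.
(i) not (has storefront) — fails.
(ii) no delinquency — satisfied.
(iii) receipts ≤ $200,000 — satisfied.
(b) = F OR T OR T = true.
So (3) is not satisfied (F AND T).
Overall: F OR F OR F → false.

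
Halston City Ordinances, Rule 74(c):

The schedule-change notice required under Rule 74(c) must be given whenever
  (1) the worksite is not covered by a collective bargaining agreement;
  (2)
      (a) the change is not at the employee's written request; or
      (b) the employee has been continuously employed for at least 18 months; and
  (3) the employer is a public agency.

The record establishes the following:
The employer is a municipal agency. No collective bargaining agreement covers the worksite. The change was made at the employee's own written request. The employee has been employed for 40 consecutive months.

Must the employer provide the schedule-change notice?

Yes — required.

(1) no CBA — holds.
(a) not employee-requested — not satisfied.
(b) tenure ≥ 18 mo. — holds.
So (2) is satisfied (F OR T).
(3) public agency — satisfied.
Overall: T AND T AND T → true.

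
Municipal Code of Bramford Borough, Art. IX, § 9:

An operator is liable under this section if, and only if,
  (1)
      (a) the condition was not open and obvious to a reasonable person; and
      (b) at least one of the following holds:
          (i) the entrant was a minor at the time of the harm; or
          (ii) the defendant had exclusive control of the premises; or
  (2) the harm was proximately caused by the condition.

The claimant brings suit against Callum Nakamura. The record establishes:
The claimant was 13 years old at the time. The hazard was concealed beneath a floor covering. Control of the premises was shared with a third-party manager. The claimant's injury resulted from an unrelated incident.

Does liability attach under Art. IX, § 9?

Yes — liable.

(a) not open/obvious — holds.
(i) entrant a minor — met.
(ii) exclusive control — not met.
(b) = T OR F = true.
So (1) is satisfied (T AND T).
(2) proximate cause — not satisfied.
Overall = T OR F = true.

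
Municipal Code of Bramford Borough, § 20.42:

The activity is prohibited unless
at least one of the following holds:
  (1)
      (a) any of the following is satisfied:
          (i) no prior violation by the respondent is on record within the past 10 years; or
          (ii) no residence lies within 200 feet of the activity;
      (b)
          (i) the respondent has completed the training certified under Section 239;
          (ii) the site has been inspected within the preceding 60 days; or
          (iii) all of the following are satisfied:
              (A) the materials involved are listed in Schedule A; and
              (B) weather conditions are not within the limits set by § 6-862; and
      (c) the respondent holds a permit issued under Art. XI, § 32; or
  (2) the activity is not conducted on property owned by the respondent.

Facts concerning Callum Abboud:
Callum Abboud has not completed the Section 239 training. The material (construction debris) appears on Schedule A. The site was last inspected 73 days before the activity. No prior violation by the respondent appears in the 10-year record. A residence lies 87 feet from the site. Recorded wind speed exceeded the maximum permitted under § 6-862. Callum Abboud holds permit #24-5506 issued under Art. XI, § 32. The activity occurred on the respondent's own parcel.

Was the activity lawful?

Yes — lawful.

(i) no prior violation — met.
(ii) no residence in 200 ft — fails.
So (a) is satisfied (T OR F).
(i) training certified — not met.
(ii) site inspected — not satisfied.
(A) Schedule A material — holds.
(B) not (weather ok) — satisfied.
So (iii) is satisfied (T AND T).
So (b) is satisfied (F OR F OR T).
(c) holds permit — holds.
(1) = T AND T AND T = true.
(2) not (own property) — fails.
Overall = T OR F = true.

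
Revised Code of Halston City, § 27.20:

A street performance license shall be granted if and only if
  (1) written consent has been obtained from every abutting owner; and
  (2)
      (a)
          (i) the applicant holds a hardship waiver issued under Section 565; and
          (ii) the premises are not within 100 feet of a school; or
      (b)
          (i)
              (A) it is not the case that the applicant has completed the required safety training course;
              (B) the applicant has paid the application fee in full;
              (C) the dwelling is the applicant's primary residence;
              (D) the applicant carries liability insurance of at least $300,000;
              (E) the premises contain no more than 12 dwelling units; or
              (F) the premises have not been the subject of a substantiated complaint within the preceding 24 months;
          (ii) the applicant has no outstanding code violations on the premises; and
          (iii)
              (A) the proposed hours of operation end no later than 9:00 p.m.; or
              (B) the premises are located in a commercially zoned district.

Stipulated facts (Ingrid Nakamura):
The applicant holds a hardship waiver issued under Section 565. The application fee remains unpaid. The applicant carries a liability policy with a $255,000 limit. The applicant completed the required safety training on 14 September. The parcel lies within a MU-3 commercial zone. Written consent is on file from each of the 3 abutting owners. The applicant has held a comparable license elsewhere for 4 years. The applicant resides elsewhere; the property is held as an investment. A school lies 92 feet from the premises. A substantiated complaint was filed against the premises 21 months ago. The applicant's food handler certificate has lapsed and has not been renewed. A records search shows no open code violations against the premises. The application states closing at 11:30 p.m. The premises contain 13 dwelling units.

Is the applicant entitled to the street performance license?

(1) all abutters consent — met.
(i) hardship waiver — satisfied.
(ii) ≥100 ft from school — fails.
(a) = T AND F = false.
(A) not (safety training) — not met.
(B) fee paid — not met.
(C) primary residence — fails.
(D) insurance ≥ $300,000 — fails.
(E) ≤ 12 units — not satisfied.
(F) no complaint in 24 mo. — not satisfied.
(i): F OR F OR F OR F OR F OR F → false.
(ii) no code violations — satisfied.
(A) closes by 9 p.m. — not met.
(B) commercially zoned — satisfied.
(iii) = F OR T = true.
(b) = F AND T AND T = false.
So (2) is not satisfied (F OR F).
So Overall is not satisfied (T AND F).

No — denied.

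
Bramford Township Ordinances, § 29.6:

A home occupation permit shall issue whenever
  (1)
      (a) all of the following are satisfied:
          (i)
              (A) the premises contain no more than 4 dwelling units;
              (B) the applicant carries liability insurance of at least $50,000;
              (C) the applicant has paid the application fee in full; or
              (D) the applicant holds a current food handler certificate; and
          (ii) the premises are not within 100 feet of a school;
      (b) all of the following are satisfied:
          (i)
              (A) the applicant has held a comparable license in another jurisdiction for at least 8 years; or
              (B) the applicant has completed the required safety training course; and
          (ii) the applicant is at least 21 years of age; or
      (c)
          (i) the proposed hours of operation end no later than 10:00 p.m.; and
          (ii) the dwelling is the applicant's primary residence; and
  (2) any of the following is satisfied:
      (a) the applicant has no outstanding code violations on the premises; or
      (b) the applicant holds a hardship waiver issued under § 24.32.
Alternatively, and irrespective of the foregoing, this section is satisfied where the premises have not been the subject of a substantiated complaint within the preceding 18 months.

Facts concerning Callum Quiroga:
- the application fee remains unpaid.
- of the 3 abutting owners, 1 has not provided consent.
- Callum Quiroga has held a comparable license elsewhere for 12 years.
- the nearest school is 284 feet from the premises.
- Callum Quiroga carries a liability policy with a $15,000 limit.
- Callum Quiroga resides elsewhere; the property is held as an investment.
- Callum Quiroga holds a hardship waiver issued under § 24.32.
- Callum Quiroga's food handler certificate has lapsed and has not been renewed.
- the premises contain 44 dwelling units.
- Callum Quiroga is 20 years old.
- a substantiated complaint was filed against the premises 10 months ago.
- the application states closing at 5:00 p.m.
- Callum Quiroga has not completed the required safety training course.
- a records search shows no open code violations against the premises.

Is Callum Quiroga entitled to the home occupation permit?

(A) ≤ 4 units — fails.
(B) insurance ≥ $50,000 — not met.
(C) fee paid — not satisfied.
(D) food handler cert. — not satisfied.
(i): F OR F OR F OR F → false.
(ii) ≥100 ft from school — met.
(a) = F AND T = false.
(A) prior license ≥ 8 yr — met.
(B) safety training — not satisfied.
(i) = T OR F = true.
(ii) age ≥ 21 — not satisfied.
(b): T AND F → false.
(i) closes by 10 p.m. — met.
(ii) primary residence — not satisfied.
So (c) is not satisfied (T AND F).
(1): F OR F OR F → false.
(a) no code violations — satisfied.
(b) hardship waiver — holds.
So (2) is satisfied (T OR T).
Overall = F AND T = false.
Exception (no complaint in 18 mo.) — not satisfied.
Result: main false OR exception false → false.

No — denied.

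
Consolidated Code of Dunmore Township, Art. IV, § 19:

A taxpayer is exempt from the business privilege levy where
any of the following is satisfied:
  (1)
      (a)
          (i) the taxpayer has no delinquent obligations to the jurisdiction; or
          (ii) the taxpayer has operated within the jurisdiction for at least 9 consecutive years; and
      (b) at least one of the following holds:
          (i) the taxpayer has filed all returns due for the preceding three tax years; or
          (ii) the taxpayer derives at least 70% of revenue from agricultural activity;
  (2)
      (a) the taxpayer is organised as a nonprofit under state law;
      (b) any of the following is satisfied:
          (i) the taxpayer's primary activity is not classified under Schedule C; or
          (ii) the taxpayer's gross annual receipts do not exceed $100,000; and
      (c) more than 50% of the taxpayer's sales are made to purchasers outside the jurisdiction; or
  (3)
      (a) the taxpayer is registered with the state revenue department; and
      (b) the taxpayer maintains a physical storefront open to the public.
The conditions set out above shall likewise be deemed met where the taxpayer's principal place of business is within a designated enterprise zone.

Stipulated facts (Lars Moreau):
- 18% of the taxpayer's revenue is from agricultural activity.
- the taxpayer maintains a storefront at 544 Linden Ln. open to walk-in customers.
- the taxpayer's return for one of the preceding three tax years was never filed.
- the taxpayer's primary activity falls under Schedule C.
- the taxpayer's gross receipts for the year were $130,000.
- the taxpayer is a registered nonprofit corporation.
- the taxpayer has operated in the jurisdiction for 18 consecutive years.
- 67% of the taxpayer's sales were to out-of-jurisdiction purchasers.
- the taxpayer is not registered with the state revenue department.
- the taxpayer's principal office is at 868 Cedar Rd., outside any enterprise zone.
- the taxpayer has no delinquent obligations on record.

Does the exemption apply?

No — not exempt.

(i) no delinquency — met.
(ii) ≥ 9 yrs in jurisdiction — holds.
So (a) is satisfied (T OR T).
(i) returns current — fails.
(ii) ≥70% agricultural — fails.
(b) = F OR F = false.
So (1) is not satisfied (T AND F).
(a) nonprofit — holds.
(i) not (Schedule C activity) — fails.
(ii) receipts ≤ $100,000 — not met.
(b): F OR F → false.
(c) >50% out-of-jur. sales — met.
So (2) is not satisfied (T AND F AND T).
(a) state-registered — not met.
(b) has storefront — met.
(3) = F AND T = false.
So Overall is not satisfied (F OR F OR F).
Exception (in enterprise zone) — not satisfied.
Result: main false OR exception false → false.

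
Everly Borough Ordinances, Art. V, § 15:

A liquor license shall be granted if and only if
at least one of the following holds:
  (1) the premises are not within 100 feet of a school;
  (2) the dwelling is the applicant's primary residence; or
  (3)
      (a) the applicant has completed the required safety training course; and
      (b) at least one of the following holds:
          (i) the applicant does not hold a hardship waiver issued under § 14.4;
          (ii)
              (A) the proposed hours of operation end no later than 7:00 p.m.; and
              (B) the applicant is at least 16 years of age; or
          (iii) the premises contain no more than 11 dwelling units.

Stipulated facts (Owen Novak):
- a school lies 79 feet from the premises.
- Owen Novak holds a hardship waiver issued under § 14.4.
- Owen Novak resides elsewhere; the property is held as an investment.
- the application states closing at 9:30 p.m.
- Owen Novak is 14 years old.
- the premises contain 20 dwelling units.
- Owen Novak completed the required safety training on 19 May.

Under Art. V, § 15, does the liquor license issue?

(1) ≥100 ft from school — fails.
(2) primary residence — not satisfied.
(a) safety training — holds.
(i) not (hardship waiver) — fails.
(A) closes by 7 p.m. — not met.
(B) age ≥ 16 — not met.
So (ii) is not satisfied (F AND F).
(iii) ≤ 11 units — not satisfied.
(b) = F OR F OR F = false.
(3) = T AND F = false.
Overall: F OR F OR F → false.

No — denied.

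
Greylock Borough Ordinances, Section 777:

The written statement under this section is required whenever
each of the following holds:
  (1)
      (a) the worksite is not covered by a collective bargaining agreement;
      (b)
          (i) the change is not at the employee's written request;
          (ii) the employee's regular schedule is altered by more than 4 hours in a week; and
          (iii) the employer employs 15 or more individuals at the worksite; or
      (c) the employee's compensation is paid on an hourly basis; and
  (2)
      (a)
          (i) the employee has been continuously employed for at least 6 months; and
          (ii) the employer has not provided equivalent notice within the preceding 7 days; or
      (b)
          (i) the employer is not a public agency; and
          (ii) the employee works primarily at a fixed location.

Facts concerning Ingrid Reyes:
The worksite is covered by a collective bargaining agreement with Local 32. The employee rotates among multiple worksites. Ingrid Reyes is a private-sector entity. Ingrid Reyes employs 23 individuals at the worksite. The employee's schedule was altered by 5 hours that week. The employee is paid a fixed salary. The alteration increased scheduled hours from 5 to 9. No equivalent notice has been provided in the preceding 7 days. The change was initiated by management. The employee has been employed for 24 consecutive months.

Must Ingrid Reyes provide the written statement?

(a) no CBA — fails.
(i) not employee-requested — met.
(ii) schedule shift > 4h — holds.
(iii) ≥ 15 at site — satisfied.
(b) = T AND T AND T = true.
(c) hourly-paid — not satisfied.
(1) = F OR T OR F = true.
(i) tenure ≥ 6 mo. — holds.
(ii) no recent notice — holds.
So (a) is satisfied (T AND T).
(i) not (public agency) — holds.
(ii) fixed location — not met.
(b) = T AND F = false.
(2) = T OR F = true.
So Overall is satisfied (T AND T).

Yes — required.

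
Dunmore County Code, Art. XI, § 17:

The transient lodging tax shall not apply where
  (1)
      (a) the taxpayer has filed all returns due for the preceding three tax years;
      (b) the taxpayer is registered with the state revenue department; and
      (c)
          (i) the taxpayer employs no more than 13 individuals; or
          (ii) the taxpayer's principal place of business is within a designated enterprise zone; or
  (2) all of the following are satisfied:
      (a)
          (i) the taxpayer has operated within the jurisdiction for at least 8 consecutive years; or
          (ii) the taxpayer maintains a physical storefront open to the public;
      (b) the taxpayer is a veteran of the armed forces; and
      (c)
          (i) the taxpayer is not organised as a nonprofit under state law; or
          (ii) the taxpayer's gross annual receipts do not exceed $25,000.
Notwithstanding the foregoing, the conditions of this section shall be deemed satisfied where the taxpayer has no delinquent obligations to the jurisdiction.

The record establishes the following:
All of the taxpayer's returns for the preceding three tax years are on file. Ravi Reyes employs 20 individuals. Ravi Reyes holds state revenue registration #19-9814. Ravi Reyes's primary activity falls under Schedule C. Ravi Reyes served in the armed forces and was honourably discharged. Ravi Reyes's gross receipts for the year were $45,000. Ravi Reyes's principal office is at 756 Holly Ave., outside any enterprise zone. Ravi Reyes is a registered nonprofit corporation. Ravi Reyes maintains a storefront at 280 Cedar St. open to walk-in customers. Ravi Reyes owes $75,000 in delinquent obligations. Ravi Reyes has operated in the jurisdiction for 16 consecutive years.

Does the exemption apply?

No — not exempt.

(a) returns current — holds.
(b) state-registered — met.
(i) ≤ 13 employees — fails.
(ii) in enterprise zone — fails.
(c) = F OR F = false.
(1) = T AND T AND F = false.
(i) ≥ 8 yrs in jurisdiction — holds.
(ii) has storefront — holds.
(a) = T OR T = true.
(b) veteran — satisfied.
(i) not (nonprofit) — not satisfied.
(ii) receipts ≤ $25,000 — fails.
(c): F OR F → false.
(2): T AND T AND F → false.
Overall = F OR F = false.
Exception (no delinquency) — not satisfied.
Result: main false OR exception false → false.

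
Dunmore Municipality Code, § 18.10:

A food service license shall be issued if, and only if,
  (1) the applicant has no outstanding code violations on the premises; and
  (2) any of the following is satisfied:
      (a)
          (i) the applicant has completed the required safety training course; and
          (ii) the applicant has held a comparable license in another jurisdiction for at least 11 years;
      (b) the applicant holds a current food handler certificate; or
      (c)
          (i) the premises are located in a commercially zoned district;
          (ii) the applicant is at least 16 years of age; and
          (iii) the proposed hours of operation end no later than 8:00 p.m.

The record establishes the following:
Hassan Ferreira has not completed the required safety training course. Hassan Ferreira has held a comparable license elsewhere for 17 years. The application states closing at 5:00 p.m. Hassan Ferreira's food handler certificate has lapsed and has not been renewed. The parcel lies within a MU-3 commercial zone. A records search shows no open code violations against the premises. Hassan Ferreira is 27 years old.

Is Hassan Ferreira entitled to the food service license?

(1) no code violations — met.
(i) safety training — not met.
(ii) prior license ≥ 11 yr — satisfied.
So (a) is not satisfied (F AND T).
(b) food handler cert. — not met.
(i) commercially zoned — met.
(ii) age ≥ 16 — satisfied.
(iii) closes by 8 p.m. — met.
(c) = T AND T AND T = true.
(2) = F OR F OR T = true.
Overall: T AND T → true.

Yes — granted.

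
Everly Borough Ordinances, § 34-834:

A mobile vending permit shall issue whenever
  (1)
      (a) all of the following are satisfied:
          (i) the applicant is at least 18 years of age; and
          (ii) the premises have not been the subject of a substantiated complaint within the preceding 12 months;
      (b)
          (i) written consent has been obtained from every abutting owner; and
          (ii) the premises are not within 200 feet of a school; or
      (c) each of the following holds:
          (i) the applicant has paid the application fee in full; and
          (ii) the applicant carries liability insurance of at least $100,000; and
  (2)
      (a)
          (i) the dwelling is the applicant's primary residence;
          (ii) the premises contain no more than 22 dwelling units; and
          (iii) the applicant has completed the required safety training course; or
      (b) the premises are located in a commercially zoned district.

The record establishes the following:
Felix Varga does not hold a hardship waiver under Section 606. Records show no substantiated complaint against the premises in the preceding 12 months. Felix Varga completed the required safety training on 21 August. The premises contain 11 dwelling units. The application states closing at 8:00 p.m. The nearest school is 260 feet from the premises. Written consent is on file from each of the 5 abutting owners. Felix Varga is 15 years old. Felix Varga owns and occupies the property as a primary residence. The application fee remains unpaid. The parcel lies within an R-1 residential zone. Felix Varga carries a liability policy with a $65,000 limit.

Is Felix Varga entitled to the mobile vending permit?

(i) age ≥ 18 — not met.
(ii) no complaint in 12 mo. — satisfied.
(a) = F AND T = false.
(i) all abutters consent — holds.
(ii) ≥200 ft from school — satisfied.
(b) = T AND T = true.
(i) fee paid — not met.
(ii) insurance ≥ $100,000 — not met.
(c) = F AND F = false.
So (1) is satisfied (F OR T OR F).
(i) primary residence — met.
(ii) ≤ 22 units — holds.
(iii) safety training — satisfied.
So (a) is satisfied (T AND T AND T).
(b) commercially zoned — not satisfied.
(2): T OR F → true.
So Overall is satisfied (T AND T).

Yes — granted.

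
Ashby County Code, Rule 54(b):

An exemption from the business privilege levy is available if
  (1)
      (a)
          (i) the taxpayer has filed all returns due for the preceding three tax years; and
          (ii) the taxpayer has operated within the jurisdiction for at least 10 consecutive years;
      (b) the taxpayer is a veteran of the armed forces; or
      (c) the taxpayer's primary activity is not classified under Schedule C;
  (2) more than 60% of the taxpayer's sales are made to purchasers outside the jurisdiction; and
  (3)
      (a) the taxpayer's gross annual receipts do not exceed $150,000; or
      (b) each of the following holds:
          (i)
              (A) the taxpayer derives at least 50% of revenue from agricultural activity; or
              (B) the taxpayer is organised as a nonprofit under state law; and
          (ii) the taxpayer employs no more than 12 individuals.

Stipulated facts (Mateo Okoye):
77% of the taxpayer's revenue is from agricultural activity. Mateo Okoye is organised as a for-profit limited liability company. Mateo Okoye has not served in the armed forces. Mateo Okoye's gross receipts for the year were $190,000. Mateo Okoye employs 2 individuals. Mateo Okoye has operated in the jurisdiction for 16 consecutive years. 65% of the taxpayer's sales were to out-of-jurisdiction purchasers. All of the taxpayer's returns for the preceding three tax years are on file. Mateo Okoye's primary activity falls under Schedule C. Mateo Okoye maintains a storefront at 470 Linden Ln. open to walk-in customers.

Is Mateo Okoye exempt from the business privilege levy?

(i) returns current — satisfied.
(ii) ≥ 10 yrs in jurisdiction — satisfied.
So (a) is satisfied (T AND T).
(b) veteran — not met.
(c) not (Schedule C activity) — not satisfied.
(1): T OR F OR F → true.
(2) >60% out-of-jur. sales — holds.
(a) receipts ≤ $150,000 — not met.
(A) ≥50% agricultural — met.
(B) nonprofit — not satisfied.
(i): T OR F → true.
(ii) ≤ 12 employees — satisfied.
(b): T AND T → true.
(3) = F OR T = true.
So Overall is satisfied (T AND T AND T).

Yes — exempt.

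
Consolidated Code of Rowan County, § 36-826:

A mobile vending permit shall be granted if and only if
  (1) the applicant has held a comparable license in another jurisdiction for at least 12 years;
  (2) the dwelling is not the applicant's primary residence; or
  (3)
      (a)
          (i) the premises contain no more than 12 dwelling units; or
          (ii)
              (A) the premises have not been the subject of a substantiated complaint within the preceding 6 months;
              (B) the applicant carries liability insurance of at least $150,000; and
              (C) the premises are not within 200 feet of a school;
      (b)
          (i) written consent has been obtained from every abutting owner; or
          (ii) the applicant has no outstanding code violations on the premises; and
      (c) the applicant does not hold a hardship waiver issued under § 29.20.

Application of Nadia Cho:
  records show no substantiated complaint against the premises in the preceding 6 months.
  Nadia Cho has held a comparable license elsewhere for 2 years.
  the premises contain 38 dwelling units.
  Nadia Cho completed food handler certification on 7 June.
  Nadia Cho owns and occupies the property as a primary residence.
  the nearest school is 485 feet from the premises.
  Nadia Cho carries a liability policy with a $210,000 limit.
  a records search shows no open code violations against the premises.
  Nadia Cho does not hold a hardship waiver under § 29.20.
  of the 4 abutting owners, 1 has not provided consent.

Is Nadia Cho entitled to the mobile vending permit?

Yes — granted.

(1) prior license ≥ 12 yr — not met.
(2) not (primary residence) — fails.
(i) ≤ 12 units — fails.
(A) no complaint in 6 mo. — met.
(B) insurance ≥ $150,000 — satisfied.
(C) ≥200 ft from school — met.
So (ii) is satisfied (T AND T AND T).
(a): F OR T → true.
(i) all abutters consent — not satisfied.
(ii) no code violations — met.
So (b) is satisfied (F OR T).
(c) not (hardship waiver) — met.
So (3) is satisfied (T AND T AND T).
So Overall is satisfied (F OR F OR T).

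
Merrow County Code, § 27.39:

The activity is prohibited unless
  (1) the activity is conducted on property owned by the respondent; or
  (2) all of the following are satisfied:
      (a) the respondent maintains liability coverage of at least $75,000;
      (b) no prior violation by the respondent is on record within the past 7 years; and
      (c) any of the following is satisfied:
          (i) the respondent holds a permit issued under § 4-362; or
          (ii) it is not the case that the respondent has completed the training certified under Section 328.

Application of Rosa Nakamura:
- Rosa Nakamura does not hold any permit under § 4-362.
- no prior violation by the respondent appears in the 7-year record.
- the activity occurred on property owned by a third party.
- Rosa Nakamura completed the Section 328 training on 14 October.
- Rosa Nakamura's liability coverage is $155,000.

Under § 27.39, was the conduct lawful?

No — unlawful.

(1) own property — fails.
(a) coverage ≥ $75,000 — met.
(b) no prior violation — met.
(i) holds permit — not satisfied.
(ii) not (training certified) — fails.
(c): F OR F → false.
(2) = T AND T AND F = false.
So Overall is not satisfied (F OR F).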